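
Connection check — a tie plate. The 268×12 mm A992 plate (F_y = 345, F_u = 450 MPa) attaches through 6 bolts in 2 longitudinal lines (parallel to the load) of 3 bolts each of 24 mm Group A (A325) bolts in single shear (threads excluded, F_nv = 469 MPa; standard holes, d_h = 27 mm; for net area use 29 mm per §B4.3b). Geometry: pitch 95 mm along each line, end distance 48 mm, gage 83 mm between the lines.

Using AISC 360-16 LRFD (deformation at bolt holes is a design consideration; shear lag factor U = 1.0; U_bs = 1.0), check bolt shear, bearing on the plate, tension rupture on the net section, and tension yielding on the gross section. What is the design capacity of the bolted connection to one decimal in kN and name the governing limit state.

Bolt shear: A_b = π(24)²/4 = 452.39 mm². φR_n = 0.75 × 469 × 452.39 × 6 × 1 = 954.8 kN.
Bearing (12 mm plate, F_u = 450 MPa): end bolts L_c = 48 − 27/2 = 34.5, R_n = min(1.2×34.5×12×450, 2.4×24×12×450) = 223.56 kN/bolt; interior L_c = 95 − 27 = 68, R_n = 311.04 kN/bolt. φR_n = 0.75 × (2×223.56 + 4×311.04) = 1268.5 kN.
Tension rupture (net): A_n = (268 − 2×29)×12 = 2520 mm² (U = 1.0, A_e = A_n). φR_n = 0.75 × 450 × 2520 = 850.5 kN.
Tension yield (gross): A_g = 268×12 = 3216 mm². φR_n = 0.90 × 345 × 3216 = 998.6 kN.
Governing: min(954.8, 1268.5, 850.5, 998.6) = 850.5 kN → net-section rupture.

850.5 kN (net-section rupture governs)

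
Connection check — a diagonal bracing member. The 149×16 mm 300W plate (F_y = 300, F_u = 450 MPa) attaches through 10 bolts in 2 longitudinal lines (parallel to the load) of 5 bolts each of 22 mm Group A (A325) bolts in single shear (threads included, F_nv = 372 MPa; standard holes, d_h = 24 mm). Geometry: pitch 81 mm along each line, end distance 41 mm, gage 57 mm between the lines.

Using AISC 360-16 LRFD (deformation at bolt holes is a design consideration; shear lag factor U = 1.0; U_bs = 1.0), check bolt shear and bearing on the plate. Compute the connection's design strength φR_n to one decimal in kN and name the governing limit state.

Bolt shear: A_b = π(22)²/4 = 380.13 mm². φR_n = 0.75 × 372 × 380.13 × 10 × 1 = 1060.6 kN.
Bearing (16 mm plate, F_u = 450 MPa): end bolts L_c = 41 − 24/2 = 29, R_n = min(1.2×29×16×450, 2.4×22×16×450) = 250.56 kN/bolt; interior L_c = 81 − 24 = 57, R_n = 380.16 kN/bolt. φR_n = 0.75 × (2×250.56 + 8×380.16) = 2656.8 kN.
Governing: min(1060.6, 2656.8) = 1060.6 kN → bolt shear.

1060.6 kN (bolt shear governs)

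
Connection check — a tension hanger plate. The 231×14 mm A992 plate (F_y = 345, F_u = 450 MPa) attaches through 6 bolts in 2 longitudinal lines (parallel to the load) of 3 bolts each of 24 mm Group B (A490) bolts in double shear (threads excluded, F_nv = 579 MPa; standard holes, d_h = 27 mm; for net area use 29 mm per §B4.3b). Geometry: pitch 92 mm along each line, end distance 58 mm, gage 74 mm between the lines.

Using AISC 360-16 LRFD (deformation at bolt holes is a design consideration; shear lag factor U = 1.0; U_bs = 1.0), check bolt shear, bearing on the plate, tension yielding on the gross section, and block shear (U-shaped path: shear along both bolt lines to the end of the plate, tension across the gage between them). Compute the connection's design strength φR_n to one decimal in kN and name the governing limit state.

1004.2 kN (gross-section yield governs)

Bolt shear: A_b = π(24)²/4 = 452.39 mm². φR_n = 0.75 × 579 × 452.39 × 6 × 2 = 2357.4 kN.
Bearing (14 mm plate, F_u = 450 MPa): end bolts L_c = 58 − 27/2 = 44.5, R_n = min(1.2×44.5×14×450, 2.4×24×14×450) = 336.42 kN/bolt; interior L_c = 92 − 27 = 65, R_n = 362.88 kN/bolt. φR_n = 0.75 × (2×336.42 + 4×362.88) = 1593.3 kN.
Tension yield (gross): A_g = 231×14 = 3234 mm². φR_n = 0.90 × 345 × 3234 = 1004.2 kN.
Block shear: shear path 2×[58+2×92] = 2×242 mm, A_gv = 6776, A_nv = 2×(242 − 2.5×29)×14 = 4746 mm²; tension across gage: (74 − 1×29)×14 = 630 mm². R_n = min(0.6×450×4746, 0.6×345×6776) + 1.0×450×630 = min(1281.4, 1402.6) + 283.5 = 1564.9 kN. φR_n = 0.75 × 1564.9 = 1173.7 kN.
Governing: min(2357.4, 1593.3, 1004.2, 1173.7) = 1004.2 kN → gross-section yield.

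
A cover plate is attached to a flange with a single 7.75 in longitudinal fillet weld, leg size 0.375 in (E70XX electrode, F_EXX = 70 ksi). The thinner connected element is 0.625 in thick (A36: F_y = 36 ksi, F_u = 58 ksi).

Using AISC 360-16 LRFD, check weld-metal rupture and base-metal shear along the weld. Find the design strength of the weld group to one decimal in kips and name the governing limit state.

64.7 kips (weld metal governs)

Weld metal: throat = 0.707×0.375 = 0.26513 in, L = 7.75 in. φR_n = 0.75 × 0.6 × 70 × 0.26513 × 7.75 = 64.7 kips.
Base metal shear (0.625 in plate): yield φR_n = 1.0×0.6×36×0.625×7.75 = 104.6 kips; rupture φR_n = 0.75×0.6×58×0.625×7.75 = 126.4 kips; take 104.6 kips (yield).
Governing: min(64.7, 104.6) = 64.7 kips → weld metal.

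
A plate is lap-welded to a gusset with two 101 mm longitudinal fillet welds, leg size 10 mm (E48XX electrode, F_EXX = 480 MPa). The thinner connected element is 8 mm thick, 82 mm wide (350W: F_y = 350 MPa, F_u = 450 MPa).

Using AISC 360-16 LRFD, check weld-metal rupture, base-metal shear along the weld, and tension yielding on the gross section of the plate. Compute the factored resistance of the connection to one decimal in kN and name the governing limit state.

206.6 kN (gross-section yield governs)

Weld metal: throat = 0.707×10 = 7.07 mm, L = 2×101 = 202 mm. φR_n = 0.75 × 0.6 × 480 × 7.07 × 202 = 308.5 kN.
Base metal shear (8 mm plate): yield φR_n = 1.0×0.6×350×8×202 = 339.4 kN; rupture φR_n = 0.75×0.6×450×8×202 = 327.2 kN; take 327.2 kN (rupture).
Tension yield (gross): A_g = 82×8 = 656 mm². φR_n = 0.90 × 350 × 656 = 206.6 kN.
Governing: min(308.5, 327.2, 206.6) = 206.6 kN → gross-section yield.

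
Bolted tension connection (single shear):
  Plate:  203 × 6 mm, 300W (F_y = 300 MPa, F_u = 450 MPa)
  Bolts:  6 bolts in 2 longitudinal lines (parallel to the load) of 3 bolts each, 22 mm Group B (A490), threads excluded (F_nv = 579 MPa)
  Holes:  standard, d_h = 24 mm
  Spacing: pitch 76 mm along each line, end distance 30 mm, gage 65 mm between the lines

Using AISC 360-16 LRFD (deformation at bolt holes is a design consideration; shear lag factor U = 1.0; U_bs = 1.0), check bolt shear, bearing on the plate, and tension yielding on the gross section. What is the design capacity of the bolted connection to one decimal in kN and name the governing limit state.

328.9 kN (gross-section yield governs)

Bolt shear: A_b = π(22)²/4 = 380.13 mm². φR_n = 0.75 × 579 × 380.13 × 6 × 1 = 990.4 kN.
Bearing (6 mm plate, F_u = 450 MPa): end bolts L_c = 30 − 24/2 = 18, R_n = min(1.2×18×6×450, 2.4×22×6×450) = 58.32 kN/bolt; interior L_c = 76 − 24 = 52, R_n = 142.56 kN/bolt. φR_n = 0.75 × (2×58.32 + 4×142.56) = 515.2 kN.
Tension yield (gross): A_g = 203×6 = 1218 mm². φR_n = 0.90 × 300 × 1218 = 328.9 kN.
Governing: min(990.4, 515.2, 328.9) = 328.9 kN → gross-section yield.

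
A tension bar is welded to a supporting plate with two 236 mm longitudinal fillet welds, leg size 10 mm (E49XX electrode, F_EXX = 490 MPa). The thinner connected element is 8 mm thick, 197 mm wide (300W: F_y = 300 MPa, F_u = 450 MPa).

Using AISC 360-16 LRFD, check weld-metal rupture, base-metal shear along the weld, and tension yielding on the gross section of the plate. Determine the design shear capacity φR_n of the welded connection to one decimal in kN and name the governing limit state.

Weld metal: throat = 0.707×10 = 7.07 mm, L = 2×236 = 472 mm. φR_n = 0.75 × 0.6 × 490 × 7.07 × 472 = 735.8 kN.
Base metal shear (8 mm plate): yield φR_n = 1.0×0.6×300×8×472 = 679.7 kN; rupture φR_n = 0.75×0.6×450×8×472 = 764.6 kN; take 679.7 kN (yield).
Tension yield (gross): A_g = 197×8 = 1576 mm². φR_n = 0.90 × 300 × 1576 = 425.5 kN.
Governing: min(735.8, 679.7, 425.5) = 425.5 kN → gross-section yield.

425.5 kN (gross-section yield governs)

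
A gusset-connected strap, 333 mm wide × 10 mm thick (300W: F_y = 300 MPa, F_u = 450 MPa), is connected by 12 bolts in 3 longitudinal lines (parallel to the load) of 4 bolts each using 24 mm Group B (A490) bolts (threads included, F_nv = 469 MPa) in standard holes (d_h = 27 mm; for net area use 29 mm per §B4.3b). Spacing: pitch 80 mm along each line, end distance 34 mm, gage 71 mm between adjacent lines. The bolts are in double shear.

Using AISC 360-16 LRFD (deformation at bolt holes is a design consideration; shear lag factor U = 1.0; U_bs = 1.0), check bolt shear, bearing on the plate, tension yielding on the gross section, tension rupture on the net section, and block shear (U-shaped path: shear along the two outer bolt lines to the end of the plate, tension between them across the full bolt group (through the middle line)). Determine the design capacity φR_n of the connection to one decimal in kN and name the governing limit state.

830.3 kN (net-section rupture governs)

Bolt shear: A_b = π(24)²/4 = 452.39 mm². φR_n = 0.75 × 469 × 452.39 × 12 × 2 = 3819.1 kN.
Bearing (10 mm plate, F_u = 450 MPa): end bolts L_c = 34 − 27/2 = 20.5, R_n = min(1.2×20.5×10×450, 2.4×24×10×450) = 110.7 kN/bolt; interior L_c = 80 − 27 = 53, R_n = 259.2 kN/bolt. φR_n = 0.75 × (3×110.7 + 9×259.2) = 1998.7 kN.
Tension yield (gross): A_g = 333×10 = 3330 mm². φR_n = 0.90 × 300 × 3330 = 899.1 kN.
Tension rupture (net): A_n = (333 − 3×29)×10 = 2460 mm² (U = 1.0, A_e = A_n). φR_n = 0.75 × 450 × 2460 = 830.3 kN.
Block shear: shear path 2×[34+3×80] = 2×274 mm, A_gv = 5480, A_nv = 2×(274 − 3.5×29)×10 = 3450 mm²; tension across gage: (142 − 2×29)×10 = 840 mm². R_n = min(0.6×450×3450, 0.6×300×5480) + 1.0×450×840 = min(931.5, 986.4) + 378 = 1309.5 kN. φR_n = 0.75 × 1309.5 = 982.1 kN.
Governing: min(3819.1, 1998.7, 899.1, 830.3, 982.1) = 830.3 kN → net-section rupture.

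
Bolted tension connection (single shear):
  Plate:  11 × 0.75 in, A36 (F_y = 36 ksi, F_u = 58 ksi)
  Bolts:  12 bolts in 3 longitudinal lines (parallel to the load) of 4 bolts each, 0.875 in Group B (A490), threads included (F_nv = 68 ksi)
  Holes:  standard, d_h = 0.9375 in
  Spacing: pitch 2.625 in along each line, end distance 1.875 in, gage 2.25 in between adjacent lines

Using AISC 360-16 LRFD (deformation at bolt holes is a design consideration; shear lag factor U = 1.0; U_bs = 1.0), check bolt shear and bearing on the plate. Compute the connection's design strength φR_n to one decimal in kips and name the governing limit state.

Bolt shear: A_b = π(0.875)²/4 = 0.60132 in². φR_n = 0.75 × 68 × 0.60132 × 12 × 1 = 368.0 kips.
Bearing (0.75 in plate, F_u = 58 ksi): end bolts L_c = 1.875 − 0.9375/2 = 1.40625, R_n = min(1.2×1.40625×0.75×58, 2.4×0.875×0.75×58) = 73.406 kips/bolt; interior L_c = 2.625 − 0.9375 = 1.6875, R_n = 88.088 kips/bolt. φR_n = 0.75 × (3×73.406 + 9×88.088) = 759.8 kips.
Governing: min(368.0, 759.8) = 368.0 kips → bolt shear.

368.0 kips (bolt shear governs)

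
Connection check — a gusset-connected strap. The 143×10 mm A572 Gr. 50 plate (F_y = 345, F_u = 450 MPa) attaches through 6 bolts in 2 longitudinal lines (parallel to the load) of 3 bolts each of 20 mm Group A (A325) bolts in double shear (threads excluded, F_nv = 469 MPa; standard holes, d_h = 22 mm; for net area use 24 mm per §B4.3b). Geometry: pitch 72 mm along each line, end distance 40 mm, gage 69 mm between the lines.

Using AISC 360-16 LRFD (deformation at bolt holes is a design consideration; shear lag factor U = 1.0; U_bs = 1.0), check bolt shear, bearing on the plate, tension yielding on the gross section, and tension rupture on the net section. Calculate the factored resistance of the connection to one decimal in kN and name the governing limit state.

320.6 kN (net-section rupture governs)

Bolt shear: A_b = π(20)²/4 = 314.16 mm². φR_n = 0.75 × 469 × 314.16 × 6 × 2 = 1326.1 kN.
Bearing (10 mm plate, F_u = 450 MPa): end bolts L_c = 40 − 22/2 = 29, R_n = min(1.2×29×10×450, 2.4×20×10×450) = 156.6 kN/bolt; interior L_c = 72 − 22 = 50, R_n = 216 kN/bolt. φR_n = 0.75 × (2×156.6 + 4×216) = 882.9 kN.
Tension yield (gross): A_g = 143×10 = 1430 mm². φR_n = 0.90 × 345 × 1430 = 444.0 kN.
Tension rupture (net): A_n = (143 − 2×24)×10 = 950 mm² (U = 1.0, A_e = A_n). φR_n = 0.75 × 450 × 950 = 320.6 kN.
Governing: min(1326.1, 882.9, 444.0, 320.6) = 320.6 kN → net-section rupture.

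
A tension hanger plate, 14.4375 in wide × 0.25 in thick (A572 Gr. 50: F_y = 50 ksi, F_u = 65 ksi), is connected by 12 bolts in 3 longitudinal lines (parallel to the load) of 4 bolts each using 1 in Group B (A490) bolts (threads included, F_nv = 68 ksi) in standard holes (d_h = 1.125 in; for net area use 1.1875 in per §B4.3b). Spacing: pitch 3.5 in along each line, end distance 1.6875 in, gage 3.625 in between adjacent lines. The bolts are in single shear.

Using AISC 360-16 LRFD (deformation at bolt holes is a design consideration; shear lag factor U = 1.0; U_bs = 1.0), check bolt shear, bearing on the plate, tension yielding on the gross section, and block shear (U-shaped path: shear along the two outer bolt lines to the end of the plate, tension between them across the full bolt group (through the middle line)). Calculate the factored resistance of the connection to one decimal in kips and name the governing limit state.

Bolt shear: A_b = π(1)²/4 = 0.7854 in². φR_n = 0.75 × 68 × 0.7854 × 12 × 1 = 480.7 kips.
Bearing (0.25 in plate, F_u = 65 ksi): end bolts L_c = 1.6875 − 1.125/2 = 1.125, R_n = min(1.2×1.125×0.25×65, 2.4×1×0.25×65) = 21.938 kips/bolt; interior L_c = 3.5 − 1.125 = 2.375, R_n = 39 kips/bolt. φR_n = 0.75 × (3×21.938 + 9×39) = 312.6 kips.
Tension yield (gross): A_g = 14.4375×0.25 = 3.6094 in². φR_n = 0.90 × 50 × 3.6094 = 162.4 kips.
Block shear: shear path 2×[1.6875+3×3.5] = 2×12.1875 in, A_gv = 6.0938, A_nv = 2×(12.1875 − 3.5×1.1875)×0.25 = 4.0156 in²; tension across gage: (7.25 − 2×1.1875)×0.25 = 1.2188 in². R_n = min(0.6×65×4.0156, 0.6×50×6.0938) + 1.0×65×1.2188 = min(156.61, 182.81) + 79.222 = 235.83 kips. φR_n = 0.75 × 235.83 = 176.9 kips.
Governing: min(480.7, 312.6, 162.4, 176.9) = 162.4 kips → gross-section yield.

162.4 kips (gross-section yield governs)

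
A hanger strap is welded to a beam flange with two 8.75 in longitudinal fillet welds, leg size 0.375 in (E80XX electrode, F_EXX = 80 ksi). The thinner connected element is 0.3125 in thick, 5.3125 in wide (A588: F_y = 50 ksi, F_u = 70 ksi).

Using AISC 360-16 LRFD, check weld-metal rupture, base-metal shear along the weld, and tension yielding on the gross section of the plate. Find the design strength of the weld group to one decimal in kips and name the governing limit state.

Weld metal: throat = 0.707×0.375 = 0.26513 in, L = 2×8.75 = 17.5 in. φR_n = 0.75 × 0.6 × 80 × 0.26513 × 17.5 = 167.0 kips.
Base metal shear (0.3125 in plate): yield φR_n = 1.0×0.6×50×0.3125×17.5 = 164.1 kips; rupture φR_n = 0.75×0.6×70×0.3125×17.5 = 172.3 kips; take 164.1 kips (yield).
Tension yield (gross): A_g = 5.3125×0.3125 = 1.6602 in². φR_n = 0.90 × 50 × 1.6602 = 74.7 kips.
Governing: min(167.0, 164.1, 74.7) = 74.7 kips → gross-section yield.

74.7 kips (gross-section yield governs)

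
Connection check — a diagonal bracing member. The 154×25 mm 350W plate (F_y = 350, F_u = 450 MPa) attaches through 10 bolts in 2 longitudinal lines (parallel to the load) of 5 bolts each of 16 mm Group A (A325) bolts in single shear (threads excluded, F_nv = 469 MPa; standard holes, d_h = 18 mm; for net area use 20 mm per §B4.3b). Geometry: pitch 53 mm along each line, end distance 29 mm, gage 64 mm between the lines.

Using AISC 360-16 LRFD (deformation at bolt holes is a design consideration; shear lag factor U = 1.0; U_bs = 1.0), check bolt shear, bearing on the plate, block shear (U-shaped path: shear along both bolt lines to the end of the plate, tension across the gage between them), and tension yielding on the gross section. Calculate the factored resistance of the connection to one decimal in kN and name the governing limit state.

707.2 kN (bolt shear governs)

Bolt shear: A_b = π(16)²/4 = 201.06 mm². φR_n = 0.75 × 469 × 201.06 × 10 × 1 = 707.2 kN.
Bearing (25 mm plate, F_u = 450 MPa): end bolts L_c = 29 − 18/2 = 20, R_n = min(1.2×20×25×450, 2.4×16×25×450) = 270 kN/bolt; interior L_c = 53 − 18 = 35, R_n = 432 kN/bolt. φR_n = 0.75 × (2×270 + 8×432) = 2997.0 kN.
Block shear: shear path 2×[29+4×53] = 2×241 mm, A_gv = 12050, A_nv = 2×(241 − 4.5×20)×25 = 7550 mm²; tension across gage: (64 − 1×20)×25 = 1100 mm². R_n = min(0.6×450×7550, 0.6×350×12050) + 1.0×450×1100 = min(2038.5, 2530.5) + 495 = 2533.5 kN. φR_n = 0.75 × 2533.5 = 1900.1 kN.
Tension yield (gross): A_g = 154×25 = 3850 mm². φR_n = 0.90 × 350 × 3850 = 1212.8 kN.
Governing: min(707.2, 2997.0, 1900.1, 1212.8) = 707.2 kN → bolt shear.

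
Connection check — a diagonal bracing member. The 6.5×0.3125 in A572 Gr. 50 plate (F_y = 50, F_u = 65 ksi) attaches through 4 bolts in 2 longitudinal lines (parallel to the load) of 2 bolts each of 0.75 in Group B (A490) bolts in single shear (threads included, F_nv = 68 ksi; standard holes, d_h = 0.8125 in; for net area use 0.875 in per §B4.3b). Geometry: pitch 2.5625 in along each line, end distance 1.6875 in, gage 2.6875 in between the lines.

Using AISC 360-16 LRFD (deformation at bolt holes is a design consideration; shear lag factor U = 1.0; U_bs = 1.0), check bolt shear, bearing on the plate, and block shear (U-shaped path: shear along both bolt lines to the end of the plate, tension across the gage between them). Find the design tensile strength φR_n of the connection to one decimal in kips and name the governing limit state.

81.3 kips (block shear governs)

Bolt shear: A_b = π(0.75)²/4 = 0.44179 in². φR_n = 0.75 × 68 × 0.44179 × 4 × 1 = 90.1 kips.
Bearing (0.3125 in plate, F_u = 65 ksi): end bolts L_c = 1.6875 − 0.8125/2 = 1.28125, R_n = min(1.2×1.28125×0.3125×65, 2.4×0.75×0.3125×65) = 31.23 kips/bolt; interior L_c = 2.5625 − 0.8125 = 1.75, R_n = 36.563 kips/bolt. φR_n = 0.75 × (2×31.23 + 2×36.563) = 101.7 kips.
Block shear: shear path 2×[1.6875+1×2.5625] = 2×4.25 in, A_gv = 2.6563, A_nv = 2×(4.25 − 1.5×0.875)×0.3125 = 1.8359 in²; tension across gage: (2.6875 − 1×0.875)×0.3125 = 0.56641 in². R_n = min(0.6×65×1.8359, 0.6×50×2.6563) + 1.0×65×0.56641 = min(71.6, 79.689) + 36.817 = 108.42 kips. φR_n = 0.75 × 108.42 = 81.3 kips.
Governing: min(90.1, 101.7, 81.3) = 81.3 kips → block shear.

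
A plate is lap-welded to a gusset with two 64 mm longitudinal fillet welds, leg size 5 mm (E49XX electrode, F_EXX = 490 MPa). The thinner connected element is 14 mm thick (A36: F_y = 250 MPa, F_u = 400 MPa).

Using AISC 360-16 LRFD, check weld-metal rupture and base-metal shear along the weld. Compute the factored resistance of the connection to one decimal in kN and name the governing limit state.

99.8 kN (weld metal governs)

Weld metal: throat = 0.707×5 = 3.535 mm, L = 2×64 = 128 mm. φR_n = 0.75 × 0.6 × 490 × 3.535 × 128 = 99.8 kN.
Base metal shear (14 mm plate): yield φR_n = 1.0×0.6×250×14×128 = 268.8 kN; rupture φR_n = 0.75×0.6×400×14×128 = 322.6 kN; take 268.8 kN (yield).
Governing: min(99.8, 268.8) = 99.8 kN → weld metal.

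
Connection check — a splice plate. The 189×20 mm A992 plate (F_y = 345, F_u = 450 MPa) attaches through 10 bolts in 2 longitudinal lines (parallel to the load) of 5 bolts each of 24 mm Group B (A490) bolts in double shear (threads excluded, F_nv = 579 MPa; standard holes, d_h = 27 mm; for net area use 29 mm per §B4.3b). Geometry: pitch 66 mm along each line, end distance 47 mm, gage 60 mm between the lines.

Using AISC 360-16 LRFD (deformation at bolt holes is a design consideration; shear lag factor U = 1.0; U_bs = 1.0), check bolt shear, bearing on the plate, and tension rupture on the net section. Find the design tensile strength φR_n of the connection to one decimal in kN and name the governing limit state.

884.3 kN (net-section rupture governs)

Bolt shear: A_b = π(24)²/4 = 452.39 mm². φR_n = 0.75 × 579 × 452.39 × 10 × 2 = 3929.0 kN.
Bearing (20 mm plate, F_u = 450 MPa): end bolts L_c = 47 − 27/2 = 33.5, R_n = min(1.2×33.5×20×450, 2.4×24×20×450) = 361.8 kN/bolt; interior L_c = 66 − 27 = 39, R_n = 421.2 kN/bolt. φR_n = 0.75 × (2×361.8 + 8×421.2) = 3069.9 kN.
Tension rupture (net): A_n = (189 − 2×29)×20 = 2620 mm² (U = 1.0, A_e = A_n). φR_n = 0.75 × 450 × 2620 = 884.3 kN.
Governing: min(3929.0, 3069.9, 884.3) = 884.3 kN → net-section rupture.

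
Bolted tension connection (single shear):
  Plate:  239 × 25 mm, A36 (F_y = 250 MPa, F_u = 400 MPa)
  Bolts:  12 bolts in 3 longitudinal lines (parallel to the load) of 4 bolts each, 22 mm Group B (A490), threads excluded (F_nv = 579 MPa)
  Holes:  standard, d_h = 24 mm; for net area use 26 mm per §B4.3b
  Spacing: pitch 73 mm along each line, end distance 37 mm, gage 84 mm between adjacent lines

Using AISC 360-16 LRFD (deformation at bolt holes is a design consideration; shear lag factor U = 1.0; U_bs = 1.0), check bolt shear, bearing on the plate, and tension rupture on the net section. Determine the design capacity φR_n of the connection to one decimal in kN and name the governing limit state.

1207.5 kN (net-section rupture governs)

Bolt shear: A_b = π(22)²/4 = 380.13 mm². φR_n = 0.75 × 579 × 380.13 × 12 × 1 = 1980.9 kN.
Bearing (25 mm plate, F_u = 400 MPa): end bolts L_c = 37 − 24/2 = 25, R_n = min(1.2×25×25×400, 2.4×22×25×400) = 300 kN/bolt; interior L_c = 73 − 24 = 49, R_n = 528 kN/bolt. φR_n = 0.75 × (3×300 + 9×528) = 4239.0 kN.
Tension rupture (net): A_n = (239 − 3×26)×25 = 4025 mm² (U = 1.0, A_e = A_n). φR_n = 0.75 × 400 × 4025 = 1207.5 kN.
Governing: min(1980.9, 4239.0, 1207.5) = 1207.5 kN → net-section rupture.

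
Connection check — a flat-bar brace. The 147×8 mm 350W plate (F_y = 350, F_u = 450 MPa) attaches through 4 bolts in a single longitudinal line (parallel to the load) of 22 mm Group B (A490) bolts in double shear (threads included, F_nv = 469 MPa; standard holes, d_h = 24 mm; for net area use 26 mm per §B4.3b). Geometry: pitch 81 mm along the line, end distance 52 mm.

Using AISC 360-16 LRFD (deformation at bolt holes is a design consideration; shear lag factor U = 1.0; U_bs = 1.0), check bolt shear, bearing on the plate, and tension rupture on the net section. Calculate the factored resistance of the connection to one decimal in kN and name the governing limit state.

Bolt shear: A_b = π(22)²/4 = 380.13 mm². φR_n = 0.75 × 469 × 380.13 × 4 × 2 = 1069.7 kN.
Bearing (8 mm plate, F_u = 450 MPa): end bolts L_c = 52 − 24/2 = 40, R_n = min(1.2×40×8×450, 2.4×22×8×450) = 172.8 kN/bolt; interior L_c = 81 − 24 = 57, R_n = 190.08 kN/bolt. φR_n = 0.75 × (1×172.8 + 3×190.08) = 557.3 kN.
Tension rupture (net): A_n = (147 − 1×26)×8 = 968 mm² (U = 1.0, A_e = A_n). φR_n = 0.75 × 450 × 968 = 326.7 kN.
Governing: min(1069.7, 557.3, 326.7) = 326.7 kN → net-section rupture.

326.7 kN (net-section rupture governs)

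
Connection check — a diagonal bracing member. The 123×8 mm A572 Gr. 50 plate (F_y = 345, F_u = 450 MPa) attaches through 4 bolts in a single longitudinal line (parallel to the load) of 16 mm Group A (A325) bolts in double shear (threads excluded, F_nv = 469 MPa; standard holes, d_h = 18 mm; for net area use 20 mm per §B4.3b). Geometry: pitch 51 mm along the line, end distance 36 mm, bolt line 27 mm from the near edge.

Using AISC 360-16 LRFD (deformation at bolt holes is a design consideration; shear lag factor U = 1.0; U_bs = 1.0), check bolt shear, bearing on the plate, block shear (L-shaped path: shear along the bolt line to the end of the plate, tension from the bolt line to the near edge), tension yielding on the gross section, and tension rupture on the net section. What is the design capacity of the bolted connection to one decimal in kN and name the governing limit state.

238.7 kN (block shear governs)

Bolt shear: A_b = π(16)²/4 = 201.06 mm². φR_n = 0.75 × 469 × 201.06 × 4 × 2 = 565.8 kN.
Bearing (8 mm plate, F_u = 450 MPa): end bolts L_c = 36 − 18/2 = 27, R_n = min(1.2×27×8×450, 2.4×16×8×450) = 116.64 kN/bolt; interior L_c = 51 − 18 = 33, R_n = 138.24 kN/bolt. φR_n = 0.75 × (1×116.64 + 3×138.24) = 398.5 kN.
Block shear: shear path 1×[36+3×51] = 1×189 mm, A_gv = 1512, A_nv = 1×(189 − 3.5×20)×8 = 952 mm²; tension to near edge: (27 − 0.5×20)×8 = 136 mm². R_n = min(0.6×450×952, 0.6×345×1512) + 1.0×450×136 = min(257.04, 312.98) + 61.2 = 318.24 kN. φR_n = 0.75 × 318.24 = 238.7 kN.
Tension yield (gross): A_g = 123×8 = 984 mm². φR_n = 0.90 × 345 × 984 = 305.5 kN.
Tension rupture (net): A_n = (123 − 1×20)×8 = 824 mm² (U = 1.0, A_e = A_n). φR_n = 0.75 × 450 × 824 = 278.1 kN.
Governing: min(565.8, 398.5, 238.7, 305.5, 278.1) = 238.7 kN → block shear.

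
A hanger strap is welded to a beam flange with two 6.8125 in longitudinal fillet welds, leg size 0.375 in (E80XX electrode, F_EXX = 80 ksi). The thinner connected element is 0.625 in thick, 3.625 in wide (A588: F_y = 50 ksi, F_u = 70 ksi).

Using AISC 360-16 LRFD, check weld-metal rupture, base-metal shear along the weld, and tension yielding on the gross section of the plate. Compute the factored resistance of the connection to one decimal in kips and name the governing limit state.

Weld metal: throat = 0.707×0.375 = 0.26513 in, L = 2×6.8125 = 13.625 in. φR_n = 0.75 × 0.6 × 80 × 0.26513 × 13.625 = 130.0 kips.
Base metal shear (0.625 in plate): yield φR_n = 1.0×0.6×50×0.625×13.625 = 255.5 kips; rupture φR_n = 0.75×0.6×70×0.625×13.625 = 268.2 kips; take 255.5 kips (yield).
Tension yield (gross): A_g = 3.625×0.625 = 2.2656 in². φR_n = 0.90 × 50 × 2.2656 = 102.0 kips.
Governing: min(130.0, 255.5, 102.0) = 102.0 kips → gross-section yield.

102.0 kips (gross-section yield governs)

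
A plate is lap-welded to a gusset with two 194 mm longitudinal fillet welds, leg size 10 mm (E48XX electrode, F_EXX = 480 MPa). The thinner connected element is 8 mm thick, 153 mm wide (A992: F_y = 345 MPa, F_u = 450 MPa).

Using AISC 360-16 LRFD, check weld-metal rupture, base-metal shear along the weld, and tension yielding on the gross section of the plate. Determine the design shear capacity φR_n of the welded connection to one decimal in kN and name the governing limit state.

Weld metal: throat = 0.707×10 = 7.07 mm, L = 2×194 = 388 mm. φR_n = 0.75 × 0.6 × 480 × 7.07 × 388 = 592.5 kN.
Base metal shear (8 mm plate): yield φR_n = 1.0×0.6×345×8×388 = 642.5 kN; rupture φR_n = 0.75×0.6×450×8×388 = 628.6 kN; take 628.6 kN (rupture).
Tension yield (gross): A_g = 153×8 = 1224 mm². φR_n = 0.90 × 345 × 1224 = 380.1 kN.
Governing: min(592.5, 628.6, 380.1) = 380.1 kN → gross-section yield.

380.1 kN (gross-section yield governs)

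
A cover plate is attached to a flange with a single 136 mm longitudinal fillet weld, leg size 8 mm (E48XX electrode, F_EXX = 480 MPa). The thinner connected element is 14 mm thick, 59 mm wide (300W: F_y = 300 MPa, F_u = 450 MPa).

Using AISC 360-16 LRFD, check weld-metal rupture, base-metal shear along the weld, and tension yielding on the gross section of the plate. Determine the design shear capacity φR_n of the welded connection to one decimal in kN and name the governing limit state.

Weld metal: throat = 0.707×8 = 5.656 mm, L = 136 mm. φR_n = 0.75 × 0.6 × 480 × 5.656 × 136 = 166.2 kN.
Base metal shear (14 mm plate): yield φR_n = 1.0×0.6×300×14×136 = 342.7 kN; rupture φR_n = 0.75×0.6×450×14×136 = 385.6 kN; take 342.7 kN (yield).
Tension yield (gross): A_g = 59×14 = 826 mm². φR_n = 0.90 × 300 × 826 = 223.0 kN.
Governing: min(166.2, 342.7, 223.0) = 166.2 kN → weld metal.

166.2 kN (weld metal governs)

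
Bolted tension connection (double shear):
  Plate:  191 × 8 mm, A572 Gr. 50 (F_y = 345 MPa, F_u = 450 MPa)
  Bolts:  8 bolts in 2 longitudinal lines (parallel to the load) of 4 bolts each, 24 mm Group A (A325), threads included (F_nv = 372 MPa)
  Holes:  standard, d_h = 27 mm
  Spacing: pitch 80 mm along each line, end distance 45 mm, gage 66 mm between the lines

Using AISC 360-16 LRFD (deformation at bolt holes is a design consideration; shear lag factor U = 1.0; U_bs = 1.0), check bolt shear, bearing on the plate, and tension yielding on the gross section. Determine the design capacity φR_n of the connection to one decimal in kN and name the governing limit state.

Bolt shear: A_b = π(24)²/4 = 452.39 mm². φR_n = 0.75 × 372 × 452.39 × 8 × 2 = 2019.5 kN.
Bearing (8 mm plate, F_u = 450 MPa): end bolts L_c = 45 − 27/2 = 31.5, R_n = min(1.2×31.5×8×450, 2.4×24×8×450) = 136.08 kN/bolt; interior L_c = 80 − 27 = 53, R_n = 207.36 kN/bolt. φR_n = 0.75 × (2×136.08 + 6×207.36) = 1137.2 kN.
Tension yield (gross): A_g = 191×8 = 1528 mm². φR_n = 0.90 × 345 × 1528 = 474.4 kN.
Governing: min(2019.5, 1137.2, 474.4) = 474.4 kN → gross-section yield.

474.4 kN (gross-section yield governs)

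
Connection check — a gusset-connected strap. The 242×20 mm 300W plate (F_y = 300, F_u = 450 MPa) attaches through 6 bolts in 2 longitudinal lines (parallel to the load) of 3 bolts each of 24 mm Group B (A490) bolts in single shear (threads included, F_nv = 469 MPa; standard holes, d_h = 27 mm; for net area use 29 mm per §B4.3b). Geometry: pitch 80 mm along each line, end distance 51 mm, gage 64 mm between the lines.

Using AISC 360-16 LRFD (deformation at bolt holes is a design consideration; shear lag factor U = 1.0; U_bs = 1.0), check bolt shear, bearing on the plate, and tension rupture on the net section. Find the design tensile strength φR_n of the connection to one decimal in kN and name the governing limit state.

Bolt shear: A_b = π(24)²/4 = 452.39 mm². φR_n = 0.75 × 469 × 452.39 × 6 × 1 = 954.8 kN.
Bearing (20 mm plate, F_u = 450 MPa): end bolts L_c = 51 − 27/2 = 37.5, R_n = min(1.2×37.5×20×450, 2.4×24×20×450) = 405 kN/bolt; interior L_c = 80 − 27 = 53, R_n = 518.4 kN/bolt. φR_n = 0.75 × (2×405 + 4×518.4) = 2162.7 kN.
Tension rupture (net): A_n = (242 − 2×29)×20 = 3680 mm² (U = 1.0, A_e = A_n). φR_n = 0.75 × 450 × 3680 = 1242.0 kN.
Governing: min(954.8, 2162.7, 1242.0) = 954.8 kN → bolt shear.

954.8 kN (bolt shear governs)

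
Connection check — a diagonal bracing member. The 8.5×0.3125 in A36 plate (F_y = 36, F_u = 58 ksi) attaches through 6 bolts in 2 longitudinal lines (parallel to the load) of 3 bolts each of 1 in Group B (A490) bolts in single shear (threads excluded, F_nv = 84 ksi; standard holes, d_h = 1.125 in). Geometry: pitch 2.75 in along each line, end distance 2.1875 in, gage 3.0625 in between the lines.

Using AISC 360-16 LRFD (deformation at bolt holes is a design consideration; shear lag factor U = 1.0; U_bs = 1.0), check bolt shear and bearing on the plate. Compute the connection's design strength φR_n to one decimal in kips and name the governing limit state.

Bolt shear: A_b = π(1)²/4 = 0.7854 in². φR_n = 0.75 × 84 × 0.7854 × 6 × 1 = 296.9 kips.
Bearing (0.3125 in plate, F_u = 58 ksi): end bolts L_c = 2.1875 − 1.125/2 = 1.625, R_n = min(1.2×1.625×0.3125×58, 2.4×1×0.3125×58) = 35.344 kips/bolt; interior L_c = 2.75 − 1.125 = 1.625, R_n = 35.344 kips/bolt. φR_n = 0.75 × (2×35.344 + 4×35.344) = 159.0 kips.
Governing: min(296.9, 159.0) = 159.0 kips → bearing.

159.0 kips (bearing governs)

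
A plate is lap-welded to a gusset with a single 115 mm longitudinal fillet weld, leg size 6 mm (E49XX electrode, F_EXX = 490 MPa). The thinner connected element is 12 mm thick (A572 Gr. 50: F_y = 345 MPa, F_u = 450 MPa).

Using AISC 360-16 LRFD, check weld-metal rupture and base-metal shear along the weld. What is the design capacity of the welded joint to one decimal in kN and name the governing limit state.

Weld metal: throat = 0.707×6 = 4.242 mm, L = 115 mm. φR_n = 0.75 × 0.6 × 490 × 4.242 × 115 = 107.6 kN.
Base metal shear (12 mm plate): yield φR_n = 1.0×0.6×345×12×115 = 285.7 kN; rupture φR_n = 0.75×0.6×450×12×115 = 279.5 kN; take 279.5 kN (rupture).
Governing: min(107.6, 279.5) = 107.6 kN → weld metal.

107.6 kN (weld metal governs)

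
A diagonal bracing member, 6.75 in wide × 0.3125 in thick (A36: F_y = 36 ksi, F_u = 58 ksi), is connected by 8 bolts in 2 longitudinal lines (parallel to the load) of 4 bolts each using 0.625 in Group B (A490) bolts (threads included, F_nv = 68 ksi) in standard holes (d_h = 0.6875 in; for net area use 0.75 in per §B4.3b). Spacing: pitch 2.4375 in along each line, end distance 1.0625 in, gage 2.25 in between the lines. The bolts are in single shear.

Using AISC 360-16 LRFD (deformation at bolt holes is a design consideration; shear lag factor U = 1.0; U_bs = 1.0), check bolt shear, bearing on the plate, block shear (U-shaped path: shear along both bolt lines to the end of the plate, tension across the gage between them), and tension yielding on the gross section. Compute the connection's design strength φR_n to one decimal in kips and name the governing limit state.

Bolt shear: A_b = π(0.625)²/4 = 0.3068 in². φR_n = 0.75 × 68 × 0.3068 × 8 × 1 = 125.2 kips.
Bearing (0.3125 in plate, F_u = 58 ksi): end bolts L_c = 1.0625 − 0.6875/2 = 0.71875, R_n = min(1.2×0.71875×0.3125×58, 2.4×0.625×0.3125×58) = 15.633 kips/bolt; interior L_c = 2.4375 − 0.6875 = 1.75, R_n = 27.188 kips/bolt. φR_n = 0.75 × (2×15.633 + 6×27.188) = 145.8 kips.
Block shear: shear path 2×[1.0625+3×2.4375] = 2×8.375 in, A_gv = 5.2344, A_nv = 2×(8.375 − 3.5×0.75)×0.3125 = 3.5938 in²; tension across gage: (2.25 − 1×0.75)×0.3125 = 0.46875 in². R_n = min(0.6×58×3.5938, 0.6×36×5.2344) + 1.0×58×0.46875 = min(125.06, 113.06) + 27.188 = 140.25 kips. φR_n = 0.75 × 140.25 = 105.2 kips.
Tension yield (gross): A_g = 6.75×0.3125 = 2.1094 in². φR_n = 0.90 × 36 × 2.1094 = 68.3 kips.
Governing: min(125.2, 145.8, 105.2, 68.3) = 68.3 kips → gross-section yield.

68.3 kips (gross-section yield governs)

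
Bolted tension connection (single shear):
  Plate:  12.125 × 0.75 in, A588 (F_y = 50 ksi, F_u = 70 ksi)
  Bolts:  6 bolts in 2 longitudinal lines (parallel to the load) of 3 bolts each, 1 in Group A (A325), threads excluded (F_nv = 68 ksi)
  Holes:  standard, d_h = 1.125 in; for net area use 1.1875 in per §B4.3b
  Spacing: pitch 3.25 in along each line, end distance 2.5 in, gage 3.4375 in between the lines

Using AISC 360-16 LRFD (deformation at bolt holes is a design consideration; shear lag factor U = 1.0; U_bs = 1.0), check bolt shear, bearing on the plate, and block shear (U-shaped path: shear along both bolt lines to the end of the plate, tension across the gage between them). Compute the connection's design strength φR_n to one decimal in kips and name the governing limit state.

Bolt shear: A_b = π(1)²/4 = 0.7854 in². φR_n = 0.75 × 68 × 0.7854 × 6 × 1 = 240.3 kips.
Bearing (0.75 in plate, F_u = 70 ksi): end bolts L_c = 2.5 − 1.125/2 = 1.9375, R_n = min(1.2×1.9375×0.75×70, 2.4×1×0.75×70) = 122.06 kips/bolt; interior L_c = 3.25 − 1.125 = 2.125, R_n = 126 kips/bolt. φR_n = 0.75 × (2×122.06 + 4×126) = 561.1 kips.
Block shear: shear path 2×[2.5+2×3.25] = 2×9 in, A_gv = 13.5, A_nv = 2×(9 − 2.5×1.1875)×0.75 = 9.0469 in²; tension across gage: (3.4375 − 1×1.1875)×0.75 = 1.6875 in². R_n = min(0.6×70×9.0469, 0.6×50×13.5) + 1.0×70×1.6875 = min(379.97, 405) + 118.13 = 498.1 kips. φR_n = 0.75 × 498.1 = 373.6 kips.
Governing: min(240.3, 561.1, 373.6) = 240.3 kips → bolt shear.

240.3 kips (bolt shear governs)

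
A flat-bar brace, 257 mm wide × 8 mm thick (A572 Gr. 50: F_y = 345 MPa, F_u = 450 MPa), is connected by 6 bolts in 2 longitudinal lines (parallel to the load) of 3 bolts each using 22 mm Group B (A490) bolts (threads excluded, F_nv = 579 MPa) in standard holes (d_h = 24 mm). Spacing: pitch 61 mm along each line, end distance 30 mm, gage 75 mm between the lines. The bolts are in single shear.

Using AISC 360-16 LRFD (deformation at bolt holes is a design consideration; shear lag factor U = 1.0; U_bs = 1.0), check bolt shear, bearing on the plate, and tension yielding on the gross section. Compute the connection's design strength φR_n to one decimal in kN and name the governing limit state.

596.2 kN (bearing governs)

Bolt shear: A_b = π(22)²/4 = 380.13 mm². φR_n = 0.75 × 579 × 380.13 × 6 × 1 = 990.4 kN.
Bearing (8 mm plate, F_u = 450 MPa): end bolts L_c = 30 − 24/2 = 18, R_n = min(1.2×18×8×450, 2.4×22×8×450) = 77.76 kN/bolt; interior L_c = 61 − 24 = 37, R_n = 159.84 kN/bolt. φR_n = 0.75 × (2×77.76 + 4×159.84) = 596.2 kN.
Tension yield (gross): A_g = 257×8 = 2056 mm². φR_n = 0.90 × 345 × 2056 = 638.4 kN.
Governing: min(990.4, 596.2, 638.4) = 596.2 kN → bearing.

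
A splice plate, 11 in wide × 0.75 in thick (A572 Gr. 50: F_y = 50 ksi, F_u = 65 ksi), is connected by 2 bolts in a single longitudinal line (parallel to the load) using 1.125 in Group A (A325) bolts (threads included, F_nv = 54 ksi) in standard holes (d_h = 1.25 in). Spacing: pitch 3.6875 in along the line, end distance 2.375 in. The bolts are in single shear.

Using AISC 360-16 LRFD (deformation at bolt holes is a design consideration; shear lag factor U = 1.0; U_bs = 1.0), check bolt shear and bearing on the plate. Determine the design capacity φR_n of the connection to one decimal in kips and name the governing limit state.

Bolt shear: A_b = π(1.125)²/4 = 0.99402 in². φR_n = 0.75 × 54 × 0.99402 × 2 × 1 = 80.5 kips.
Bearing (0.75 in plate, F_u = 65 ksi): end bolts L_c = 2.375 − 1.25/2 = 1.75, R_n = min(1.2×1.75×0.75×65, 2.4×1.125×0.75×65) = 102.38 kips/bolt; interior L_c = 3.6875 − 1.25 = 2.4375, R_n = 131.63 kips/bolt. φR_n = 0.75 × (1×102.38 + 1×131.63) = 175.5 kips.
Governing: min(80.5, 175.5) = 80.5 kips → bolt shear.

80.5 kips (bolt shear governs)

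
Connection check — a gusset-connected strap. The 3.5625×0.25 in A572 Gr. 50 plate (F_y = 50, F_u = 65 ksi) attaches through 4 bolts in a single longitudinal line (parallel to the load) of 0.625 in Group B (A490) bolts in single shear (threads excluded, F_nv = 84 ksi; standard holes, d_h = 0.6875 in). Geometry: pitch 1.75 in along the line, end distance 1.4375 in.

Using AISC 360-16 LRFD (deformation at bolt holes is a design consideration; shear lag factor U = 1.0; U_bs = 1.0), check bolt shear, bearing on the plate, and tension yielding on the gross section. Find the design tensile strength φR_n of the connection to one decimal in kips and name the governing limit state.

40.1 kips (gross-section yield governs)

Bolt shear: A_b = π(0.625)²/4 = 0.3068 in². φR_n = 0.75 × 84 × 0.3068 × 4 × 1 = 77.3 kips.
Bearing (0.25 in plate, F_u = 65 ksi): end bolts L_c = 1.4375 − 0.6875/2 = 1.09375, R_n = min(1.2×1.09375×0.25×65, 2.4×0.625×0.25×65) = 21.328 kips/bolt; interior L_c = 1.75 − 0.6875 = 1.0625, R_n = 20.719 kips/bolt. φR_n = 0.75 × (1×21.328 + 3×20.719) = 62.6 kips.
Tension yield (gross): A_g = 3.5625×0.25 = 0.89063 in². φR_n = 0.90 × 50 × 0.89063 = 40.1 kips.
Governing: min(77.3, 62.6, 40.1) = 40.1 kips → gross-section yield.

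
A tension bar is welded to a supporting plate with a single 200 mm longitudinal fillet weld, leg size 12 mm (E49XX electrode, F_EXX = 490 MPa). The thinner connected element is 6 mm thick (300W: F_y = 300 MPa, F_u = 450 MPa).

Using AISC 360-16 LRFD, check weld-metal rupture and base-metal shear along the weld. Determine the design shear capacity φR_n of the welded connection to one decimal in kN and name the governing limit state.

216.0 kN (base-metal shear governs)

Weld metal: throat = 0.707×12 = 8.484 mm, L = 200 mm. φR_n = 0.75 × 0.6 × 490 × 8.484 × 200 = 374.1 kN.
Base metal shear (6 mm plate): yield φR_n = 1.0×0.6×300×6×200 = 216.0 kN; rupture φR_n = 0.75×0.6×450×6×200 = 243.0 kN; take 216.0 kN (yield).
Governing: min(374.1, 216.0) = 216.0 kN → base-metal shear.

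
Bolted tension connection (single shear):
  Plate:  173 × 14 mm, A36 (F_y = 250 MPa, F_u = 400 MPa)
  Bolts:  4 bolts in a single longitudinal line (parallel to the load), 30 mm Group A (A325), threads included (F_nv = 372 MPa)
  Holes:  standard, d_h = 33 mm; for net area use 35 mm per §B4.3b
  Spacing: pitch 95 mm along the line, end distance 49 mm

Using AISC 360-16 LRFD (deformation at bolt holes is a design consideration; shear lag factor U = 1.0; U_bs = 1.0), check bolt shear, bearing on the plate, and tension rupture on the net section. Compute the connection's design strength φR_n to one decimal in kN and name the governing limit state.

579.6 kN (net-section rupture governs)

Bolt shear: A_b = π(30)²/4 = 706.86 mm². φR_n = 0.75 × 372 × 706.86 × 4 × 1 = 788.9 kN.
Bearing (14 mm plate, F_u = 400 MPa): end bolts L_c = 49 − 33/2 = 32.5, R_n = min(1.2×32.5×14×400, 2.4×30×14×400) = 218.4 kN/bolt; interior L_c = 95 − 33 = 62, R_n = 403.2 kN/bolt. φR_n = 0.75 × (1×218.4 + 3×403.2) = 1071.0 kN.
Tension rupture (net): A_n = (173 − 1×35)×14 = 1932 mm² (U = 1.0, A_e = A_n). φR_n = 0.75 × 400 × 1932 = 579.6 kN.
Governing: min(788.9, 1071.0, 579.6) = 579.6 kN → net-section rupture.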